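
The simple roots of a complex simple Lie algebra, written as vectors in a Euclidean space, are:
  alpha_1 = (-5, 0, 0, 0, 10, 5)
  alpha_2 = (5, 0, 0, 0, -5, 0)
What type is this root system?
G_2

Compute the Cartan integers a_ij = 2(alpha_i, alpha_j)/(alpha_j, alpha_j); the resulting 2x2 Cartan matrix is
[[2, -3], [-1, 2]].
The roots have two lengths (squared-length ratio 3:1); the short ones are alpha_{2}. The associated Dynkin diagram is two nodes joined by a triple edge (G_2), so the type is G_2.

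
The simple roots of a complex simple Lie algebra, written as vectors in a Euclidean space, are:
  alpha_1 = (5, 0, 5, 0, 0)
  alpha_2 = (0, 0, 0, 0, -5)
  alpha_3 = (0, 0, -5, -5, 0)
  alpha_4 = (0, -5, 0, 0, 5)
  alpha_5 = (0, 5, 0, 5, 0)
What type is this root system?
Compute the Cartan integers a_ij = 2(alpha_i, alpha_j)/(alpha_j, alpha_j); the resulting 5x5 Cartan matrix is
[[2, 0, -1, 0, 0], [0, 2, 0, -1, 0], [-1, 0, 2, 0, -1], [0, -2, 0, 2, -1], [0, 0, -1, -1, 2]].
The roots have two lengths (squared-length ratio 2:1); the short ones are alpha_{2}. The associated Dynkin diagram is a chain of 5 nodes with a double edge at one end; the terminal node there is the unique short simple root (B_5), so the type is B_5 (the algebra so(11)).

B_5 (so(11))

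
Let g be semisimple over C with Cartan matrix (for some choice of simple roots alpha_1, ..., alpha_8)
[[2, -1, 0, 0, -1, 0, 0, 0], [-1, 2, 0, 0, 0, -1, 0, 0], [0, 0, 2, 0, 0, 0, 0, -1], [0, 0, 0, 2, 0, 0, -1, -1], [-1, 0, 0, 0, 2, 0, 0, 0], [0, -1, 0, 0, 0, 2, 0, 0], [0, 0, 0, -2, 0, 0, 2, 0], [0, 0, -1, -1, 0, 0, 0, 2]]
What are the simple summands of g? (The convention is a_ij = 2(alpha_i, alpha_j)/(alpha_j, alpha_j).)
The diagram associated to this matrix has two connected components: the simple roots {alpha_1, alpha_2, alpha_5, alpha_6} form a chain of 4 nodes with single edges (A_4), and {alpha_3, alpha_4, alpha_7, alpha_8} form a chain of 4 nodes with a double edge at one end; the terminal node there is the unique long simple root (C_4). A semisimple Lie algebra decomposes uniquely as the direct sum of simple ideals, one per connected component of its Dynkin diagram, so g ≅ A_4 ⊕ C_4 (dimension 24 + 36 = 60).

type A_4 + type C_4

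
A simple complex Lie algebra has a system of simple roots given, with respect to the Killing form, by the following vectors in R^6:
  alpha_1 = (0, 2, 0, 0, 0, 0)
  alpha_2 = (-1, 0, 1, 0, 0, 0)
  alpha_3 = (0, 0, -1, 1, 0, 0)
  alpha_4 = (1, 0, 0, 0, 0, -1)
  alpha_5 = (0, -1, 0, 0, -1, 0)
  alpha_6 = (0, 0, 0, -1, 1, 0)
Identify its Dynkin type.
C_6

Compute the Cartan integers a_ij = 2(alpha_i, alpha_j)/(alpha_j, alpha_j); the resulting 6x6 Cartan matrix is
[[2, 0, 0, 0, -2, 0], [0, 2, -1, -1, 0, 0], [0, -1, 2, 0, 0, -1], [0, -1, 0, 2, 0, 0], [-1, 0, 0, 0, 2, -1], [0, 0, -1, 0, -1, 2]].
The roots have two lengths (squared-length ratio 2:1); the short ones are alpha_{2,3,4,5,6}. The associated Dynkin diagram is a chain of 6 nodes with a double edge at one end; the terminal node there is the unique long simple root (C_6), so the type is C_6 (the algebra sp(12)).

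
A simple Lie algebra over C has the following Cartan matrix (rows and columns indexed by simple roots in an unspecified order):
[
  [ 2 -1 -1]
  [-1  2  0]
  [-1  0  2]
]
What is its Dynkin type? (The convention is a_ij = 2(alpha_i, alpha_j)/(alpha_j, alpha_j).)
The matrix has rank 3 with 2's on the diagonal. Reading the off-diagonal entries as Dynkin edges (a single edge where a_ij = a_ji = -1; a double or triple edge where a_ij * a_ji = 2 or 3), the diagram is a chain of 3 nodes with single edges (A_3). One simple-root ordering that puts it in standard form is (alpha_3, alpha_1, alpha_2). So the algebra is type A_3, i.e. sl(4).

A_3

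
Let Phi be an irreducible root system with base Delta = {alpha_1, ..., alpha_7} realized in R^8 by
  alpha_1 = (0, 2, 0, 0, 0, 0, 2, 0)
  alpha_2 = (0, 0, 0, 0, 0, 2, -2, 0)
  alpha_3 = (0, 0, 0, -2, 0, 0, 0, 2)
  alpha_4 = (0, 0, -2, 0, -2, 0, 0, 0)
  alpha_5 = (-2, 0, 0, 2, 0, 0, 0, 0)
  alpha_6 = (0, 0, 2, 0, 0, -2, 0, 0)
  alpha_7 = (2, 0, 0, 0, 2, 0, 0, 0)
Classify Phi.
A_7 (sl(8))

Compute the Cartan integers a_ij = 2(alpha_i, alpha_j)/(alpha_j, alpha_j); the resulting 7x7 Cartan matrix is
[[2, -1, 0, 0, 0, 0, 0], [-1, 2, 0, 0, 0, -1, 0], [0, 0, 2, 0, -1, 0, 0], [0, 0, 0, 2, 0, -1, -1], [0, 0, -1, 0, 2, 0, -1], [0, -1, 0, -1, 0, 2, 0], [0, 0, 0, -1, -1, 0, 2]].
All simple roots have the same length, so the diagram is simply laced. The associated Dynkin diagram is a chain of 7 nodes with single edges (A_7), so the type is A_7 (the algebra sl(8)).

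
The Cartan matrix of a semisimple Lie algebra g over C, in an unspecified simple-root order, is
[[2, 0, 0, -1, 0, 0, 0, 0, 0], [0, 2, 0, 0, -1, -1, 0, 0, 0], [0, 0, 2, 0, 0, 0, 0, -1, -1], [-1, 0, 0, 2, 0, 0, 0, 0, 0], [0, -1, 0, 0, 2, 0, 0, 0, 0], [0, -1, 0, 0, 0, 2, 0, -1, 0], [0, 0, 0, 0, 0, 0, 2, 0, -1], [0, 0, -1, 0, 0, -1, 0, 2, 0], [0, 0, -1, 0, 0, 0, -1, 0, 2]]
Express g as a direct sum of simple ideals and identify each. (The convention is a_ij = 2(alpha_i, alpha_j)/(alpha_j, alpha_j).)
The diagram associated to this matrix has two connected components: the simple roots {alpha_1, alpha_4} form a chain of 2 nodes with single edges (A_2), and {alpha_2, alpha_3, alpha_5, alpha_6, alpha_7, alpha_8, alpha_9} form a chain of 7 nodes with single edges (A_7). A semisimple Lie algebra decomposes uniquely as the direct sum of simple ideals, one per connected component of its Dynkin diagram, so g ≅ A_2 ⊕ A_7 (dimension 8 + 63 = 71).

A2 ⊕ A7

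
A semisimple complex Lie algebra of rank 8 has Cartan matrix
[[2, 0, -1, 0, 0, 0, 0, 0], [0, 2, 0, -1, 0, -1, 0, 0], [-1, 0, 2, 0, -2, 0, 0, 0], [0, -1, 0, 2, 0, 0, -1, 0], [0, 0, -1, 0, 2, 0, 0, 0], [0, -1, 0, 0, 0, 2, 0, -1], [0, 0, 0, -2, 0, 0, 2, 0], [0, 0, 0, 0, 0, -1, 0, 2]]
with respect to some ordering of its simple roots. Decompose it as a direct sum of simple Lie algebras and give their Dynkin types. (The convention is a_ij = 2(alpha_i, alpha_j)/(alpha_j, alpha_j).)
type B_3 ⊕ type C_5

The diagram associated to this matrix has two connected components: the simple roots {alpha_1, alpha_3, alpha_5} form a chain of 3 nodes with a double edge at one end; the terminal node there is the unique short simple root (B_3), and {alpha_2, alpha_4, alpha_6, alpha_7, alpha_8} form a chain of 5 nodes with a double edge at one end; the terminal node there is the unique long simple root (C_5). A semisimple Lie algebra decomposes uniquely as the direct sum of simple ideals, one per connected component of its Dynkin diagram, so g ≅ B_3 ⊕ C_5 (dimension 21 + 55 = 76).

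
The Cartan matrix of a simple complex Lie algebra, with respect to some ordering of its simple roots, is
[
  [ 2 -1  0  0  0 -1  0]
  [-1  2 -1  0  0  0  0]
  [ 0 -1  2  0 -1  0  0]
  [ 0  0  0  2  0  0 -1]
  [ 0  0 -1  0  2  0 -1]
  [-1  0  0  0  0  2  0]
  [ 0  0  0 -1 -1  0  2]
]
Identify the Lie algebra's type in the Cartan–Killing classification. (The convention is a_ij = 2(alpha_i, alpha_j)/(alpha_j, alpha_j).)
type A_7

The matrix has rank 7 with 2's on the diagonal. Reading the off-diagonal entries as Dynkin edges (a single edge where a_ij = a_ji = -1; a double or triple edge where a_ij * a_ji = 2 or 3), the diagram is a chain of 7 nodes with single edges (A_7). One simple-root ordering that puts it in standard form is (alpha_4, alpha_7, alpha_5, alpha_3, alpha_2, alpha_1, alpha_6). So the algebra is type A_7, i.e. sl(8).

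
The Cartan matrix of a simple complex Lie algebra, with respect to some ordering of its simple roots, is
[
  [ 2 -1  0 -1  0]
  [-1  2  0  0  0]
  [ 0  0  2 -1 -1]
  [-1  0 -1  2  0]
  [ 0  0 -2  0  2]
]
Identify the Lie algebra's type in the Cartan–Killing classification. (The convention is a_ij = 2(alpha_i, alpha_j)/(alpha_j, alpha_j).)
C5

The matrix has rank 5 with 2's on the diagonal. Reading the off-diagonal entries as Dynkin edges (a single edge where a_ij = a_ji = -1; a double or triple edge where a_ij * a_ji = 2 or 3), the diagram is a chain of 5 nodes with a double edge at one end; the terminal node there is the unique long simple root (C_5). One simple-root ordering that puts it in standard form is (alpha_2, alpha_1, alpha_4, alpha_3, alpha_5). So the algebra is type C_5, i.e. sp(10).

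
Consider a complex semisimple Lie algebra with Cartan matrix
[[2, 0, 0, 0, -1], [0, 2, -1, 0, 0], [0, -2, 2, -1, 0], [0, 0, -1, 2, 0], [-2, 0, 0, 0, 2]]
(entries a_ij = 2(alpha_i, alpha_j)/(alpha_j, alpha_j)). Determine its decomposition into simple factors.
B2 + B3

The diagram associated to this matrix has two connected components: the simple roots {alpha_1, alpha_5} form a chain of 2 nodes with a double edge at one end; the terminal node there is the unique short simple root (B_2), and {alpha_2, alpha_3, alpha_4} form a chain of 3 nodes with a double edge at one end; the terminal node there is the unique short simple root (B_3). A semisimple Lie algebra decomposes uniquely as the direct sum of simple ideals, one per connected component of its Dynkin diagram, so g ≅ B_2 ⊕ B_3 (dimension 10 + 21 = 31).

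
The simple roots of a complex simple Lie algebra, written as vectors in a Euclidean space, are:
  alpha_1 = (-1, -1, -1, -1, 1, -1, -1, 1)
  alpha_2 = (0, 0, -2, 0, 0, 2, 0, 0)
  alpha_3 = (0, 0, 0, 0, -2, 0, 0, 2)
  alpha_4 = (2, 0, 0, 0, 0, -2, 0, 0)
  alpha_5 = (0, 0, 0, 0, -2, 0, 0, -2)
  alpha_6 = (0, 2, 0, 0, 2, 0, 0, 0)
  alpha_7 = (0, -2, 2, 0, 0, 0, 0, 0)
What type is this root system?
Compute the Cartan integers a_ij = 2(alpha_i, alpha_j)/(alpha_j, alpha_j); the resulting 7x7 Cartan matrix is
[[2, 0, 0, 0, -1, 0, 0], [0, 2, 0, -1, 0, 0, -1], [0, 0, 2, 0, 0, -1, 0], [0, -1, 0, 2, 0, 0, 0], [-1, 0, 0, 0, 2, -1, 0], [0, 0, -1, 0, -1, 2, -1], [0, -1, 0, 0, 0, -1, 2]].
All simple roots have the same length, so the diagram is simply laced. The associated Dynkin diagram is a chain of 6 nodes with one extra node attached to the third node from one end (E_7), so the type is E_7.

E7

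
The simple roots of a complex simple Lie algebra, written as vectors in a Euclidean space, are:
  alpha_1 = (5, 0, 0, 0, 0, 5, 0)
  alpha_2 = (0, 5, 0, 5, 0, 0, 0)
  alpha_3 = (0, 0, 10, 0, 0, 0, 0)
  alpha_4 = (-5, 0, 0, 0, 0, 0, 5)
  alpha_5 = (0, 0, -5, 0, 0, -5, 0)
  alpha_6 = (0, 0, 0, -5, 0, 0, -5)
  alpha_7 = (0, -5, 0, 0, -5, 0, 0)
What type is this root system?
Compute the Cartan integers a_ij = 2(alpha_i, alpha_j)/(alpha_j, alpha_j); the resulting 7x7 Cartan matrix is
[[2, 0, 0, -1, -1, 0, 0], [0, 2, 0, 0, 0, -1, -1], [0, 0, 2, 0, -2, 0, 0], [-1, 0, 0, 2, 0, -1, 0], [-1, 0, -1, 0, 2, 0, 0], [0, -1, 0, -1, 0, 2, 0], [0, -1, 0, 0, 0, 0, 2]].
The roots have two lengths (squared-length ratio 2:1); the short ones are alpha_{1,2,4,5,6,7}. The associated Dynkin diagram is a chain of 7 nodes with a double edge at one end; the terminal node there is the unique long simple root (C_7), so the type is C_7 (the algebra sp(14)).

C_7 (sp(14))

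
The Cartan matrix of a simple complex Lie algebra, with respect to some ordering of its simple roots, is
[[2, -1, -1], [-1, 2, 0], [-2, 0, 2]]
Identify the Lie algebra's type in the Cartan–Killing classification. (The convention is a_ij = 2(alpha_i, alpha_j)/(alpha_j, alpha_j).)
C_3

The matrix has rank 3 with 2's on the diagonal. Reading the off-diagonal entries as Dynkin edges (a single edge where a_ij = a_ji = -1; a double or triple edge where a_ij * a_ji = 2 or 3), the diagram is a chain of 3 nodes with a double edge at one end; the terminal node there is the unique long simple root (C_3). One simple-root ordering that puts it in standard form is (alpha_2, alpha_1, alpha_3). So the algebra is type C_3, i.e. sp(6).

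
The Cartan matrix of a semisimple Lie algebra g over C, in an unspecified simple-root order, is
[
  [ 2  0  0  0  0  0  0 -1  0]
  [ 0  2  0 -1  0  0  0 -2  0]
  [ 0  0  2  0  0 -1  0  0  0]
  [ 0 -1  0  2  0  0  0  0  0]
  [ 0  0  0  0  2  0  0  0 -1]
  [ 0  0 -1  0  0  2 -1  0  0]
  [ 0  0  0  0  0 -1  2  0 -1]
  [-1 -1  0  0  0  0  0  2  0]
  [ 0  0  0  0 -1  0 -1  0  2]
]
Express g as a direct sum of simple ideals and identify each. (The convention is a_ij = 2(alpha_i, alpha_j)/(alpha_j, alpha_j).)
The diagram associated to this matrix has two connected components: the simple roots {alpha_3, alpha_5, alpha_6, alpha_7, alpha_9} form a chain of 5 nodes with single edges (A_5), and {alpha_1, alpha_2, alpha_4, alpha_8} form a chain of 4 nodes with a double edge between the middle two (F_4). A semisimple Lie algebra decomposes uniquely as the direct sum of simple ideals, one per connected component of its Dynkin diagram, so g ≅ A_5 ⊕ F_4 (dimension 35 + 52 = 87).

A_5 (sl(6)) ⊕ F_4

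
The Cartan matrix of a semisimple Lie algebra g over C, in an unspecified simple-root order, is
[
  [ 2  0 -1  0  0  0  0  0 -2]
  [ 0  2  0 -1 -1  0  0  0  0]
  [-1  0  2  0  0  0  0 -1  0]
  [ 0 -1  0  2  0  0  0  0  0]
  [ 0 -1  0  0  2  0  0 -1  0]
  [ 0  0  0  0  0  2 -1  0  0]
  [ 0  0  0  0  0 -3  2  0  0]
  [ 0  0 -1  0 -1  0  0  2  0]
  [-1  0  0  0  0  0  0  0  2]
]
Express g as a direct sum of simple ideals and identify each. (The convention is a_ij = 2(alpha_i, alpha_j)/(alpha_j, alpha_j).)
The diagram associated to this matrix has two connected components: the simple roots {alpha_1, alpha_2, alpha_3, alpha_4, alpha_5, alpha_8, alpha_9} form a chain of 7 nodes with a double edge at one end; the terminal node there is the unique short simple root (B_7), and {alpha_6, alpha_7} form two nodes joined by a triple edge (G_2). A semisimple Lie algebra decomposes uniquely as the direct sum of simple ideals, one per connected component of its Dynkin diagram, so g ≅ B_7 ⊕ G_2 (dimension 105 + 14 = 119).

B_7 (so(15)) + G_2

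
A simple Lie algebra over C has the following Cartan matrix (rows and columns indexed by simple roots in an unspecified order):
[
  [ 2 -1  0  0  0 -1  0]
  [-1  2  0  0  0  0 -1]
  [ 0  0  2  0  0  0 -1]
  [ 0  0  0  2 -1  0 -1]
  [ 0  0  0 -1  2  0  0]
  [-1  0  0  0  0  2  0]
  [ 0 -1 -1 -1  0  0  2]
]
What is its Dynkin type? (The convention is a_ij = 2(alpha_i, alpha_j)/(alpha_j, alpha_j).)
The matrix has rank 7 with 2's on the diagonal. Reading the off-diagonal entries as Dynkin edges (a single edge where a_ij = a_ji = -1; a double or triple edge where a_ij * a_ji = 2 or 3), the diagram is a chain of 6 nodes with one extra node attached to the third node from one end (E_7). One simple-root ordering that puts it in standard form is (alpha_5, alpha_3, alpha_4, alpha_7, alpha_2, alpha_1, alpha_6). So the algebra is type E_7.

E_7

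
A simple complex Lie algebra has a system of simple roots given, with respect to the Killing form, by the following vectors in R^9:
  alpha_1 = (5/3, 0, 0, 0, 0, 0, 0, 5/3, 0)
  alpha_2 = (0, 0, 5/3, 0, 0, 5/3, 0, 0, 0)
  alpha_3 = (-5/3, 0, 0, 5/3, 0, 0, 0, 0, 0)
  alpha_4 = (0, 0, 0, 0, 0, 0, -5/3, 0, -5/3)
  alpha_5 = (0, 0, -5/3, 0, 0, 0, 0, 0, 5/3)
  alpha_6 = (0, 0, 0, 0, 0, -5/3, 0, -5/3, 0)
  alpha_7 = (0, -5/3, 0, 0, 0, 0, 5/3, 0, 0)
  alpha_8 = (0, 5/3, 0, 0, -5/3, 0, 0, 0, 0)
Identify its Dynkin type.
Compute the Cartan integers a_ij = 2(alpha_i, alpha_j)/(alpha_j, alpha_j); the resulting 8x8 Cartan matrix is
[[2, 0, -1, 0, 0, -1, 0, 0], [0, 2, 0, 0, -1, -1, 0, 0], [-1, 0, 2, 0, 0, 0, 0, 0], [0, 0, 0, 2, -1, 0, -1, 0], [0, -1, 0, -1, 2, 0, 0, 0], [-1, -1, 0, 0, 0, 2, 0, 0], [0, 0, 0, -1, 0, 0, 2, -1], [0, 0, 0, 0, 0, 0, -1, 2]].
All simple roots have the same length, so the diagram is simply laced. The associated Dynkin diagram is a chain of 8 nodes with single edges (A_8), so the type is A_8 (the algebra sl(9)).

A_8 (sl(9))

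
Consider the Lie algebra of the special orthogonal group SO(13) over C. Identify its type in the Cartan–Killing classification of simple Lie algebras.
type B_6

This is so(13) with 13 odd, which has dimension 13(13-1)/2 = 78 and rank (13-1)/2 = 6. In the classification of classical Lie algebras, the orthogonal algebra so(2n+1) in an odd number of variables has type B_n; here n = 6, so the Dynkin diagram is a chain of 6 nodes with a double edge at one end; the terminal node there is the unique short simple root (B_6). Hence the type is B_6.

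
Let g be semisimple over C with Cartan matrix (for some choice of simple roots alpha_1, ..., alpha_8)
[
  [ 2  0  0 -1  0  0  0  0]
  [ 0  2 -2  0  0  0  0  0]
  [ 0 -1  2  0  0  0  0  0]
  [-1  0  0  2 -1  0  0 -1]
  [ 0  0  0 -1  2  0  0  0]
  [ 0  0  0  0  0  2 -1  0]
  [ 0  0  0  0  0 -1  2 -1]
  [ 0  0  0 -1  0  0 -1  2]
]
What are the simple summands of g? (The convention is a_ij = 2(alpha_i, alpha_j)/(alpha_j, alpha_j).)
The diagram associated to this matrix has two connected components: the simple roots {alpha_2, alpha_3} form a chain of 2 nodes with a double edge at one end; the terminal node there is the unique short simple root (B_2), and {alpha_1, alpha_4, alpha_5, alpha_6, alpha_7, alpha_8} form a chain of 4 nodes with a fork of two nodes at one end (D_6). A semisimple Lie algebra decomposes uniquely as the direct sum of simple ideals, one per connected component of its Dynkin diagram, so g ≅ B_2 ⊕ D_6 (dimension 10 + 66 = 76).

B2 + D6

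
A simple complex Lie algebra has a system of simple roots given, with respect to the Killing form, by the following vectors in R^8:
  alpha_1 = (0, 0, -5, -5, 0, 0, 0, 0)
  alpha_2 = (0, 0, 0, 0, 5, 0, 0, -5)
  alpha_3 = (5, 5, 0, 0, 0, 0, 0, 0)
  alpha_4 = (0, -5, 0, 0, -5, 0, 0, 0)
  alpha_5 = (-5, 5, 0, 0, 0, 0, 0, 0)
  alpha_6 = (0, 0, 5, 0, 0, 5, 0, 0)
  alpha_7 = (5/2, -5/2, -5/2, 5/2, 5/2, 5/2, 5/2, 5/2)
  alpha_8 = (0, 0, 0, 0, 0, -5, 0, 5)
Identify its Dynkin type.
Compute the Cartan integers a_ij = 2(alpha_i, alpha_j)/(alpha_j, alpha_j); the resulting 8x8 Cartan matrix is
[[2, 0, 0, 0, 0, -1, 0, 0], [0, 2, 0, -1, 0, 0, 0, -1], [0, 0, 2, -1, 0, 0, 0, 0], [0, -1, -1, 2, -1, 0, 0, 0], [0, 0, 0, -1, 2, 0, -1, 0], [-1, 0, 0, 0, 0, 2, 0, -1], [0, 0, 0, 0, -1, 0, 2, 0], [0, -1, 0, 0, 0, -1, 0, 2]].
All simple roots have the same length, so the diagram is simply laced. The associated Dynkin diagram is a chain of 7 nodes with one extra node attached to the third node from one end (E_8), so the type is E_8.

type E_8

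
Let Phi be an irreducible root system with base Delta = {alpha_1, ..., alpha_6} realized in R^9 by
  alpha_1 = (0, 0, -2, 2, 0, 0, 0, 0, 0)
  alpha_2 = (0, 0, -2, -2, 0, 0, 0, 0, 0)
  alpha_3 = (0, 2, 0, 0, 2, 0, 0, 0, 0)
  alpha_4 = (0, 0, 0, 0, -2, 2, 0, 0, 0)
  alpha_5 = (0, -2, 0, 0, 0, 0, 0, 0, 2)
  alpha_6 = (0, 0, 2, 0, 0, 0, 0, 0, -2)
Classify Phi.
D6

Compute the Cartan integers a_ij = 2(alpha_i, alpha_j)/(alpha_j, alpha_j); the resulting 6x6 Cartan matrix is
[[2, 0, 0, 0, 0, -1], [0, 2, 0, 0, 0, -1], [0, 0, 2, -1, -1, 0], [0, 0, -1, 2, 0, 0], [0, 0, -1, 0, 2, -1], [-1, -1, 0, 0, -1, 2]].
All simple roots have the same length, so the diagram is simply laced. The associated Dynkin diagram is a chain of 4 nodes with a fork of two nodes at one end (D_6), so the type is D_6 (the algebra so(12)).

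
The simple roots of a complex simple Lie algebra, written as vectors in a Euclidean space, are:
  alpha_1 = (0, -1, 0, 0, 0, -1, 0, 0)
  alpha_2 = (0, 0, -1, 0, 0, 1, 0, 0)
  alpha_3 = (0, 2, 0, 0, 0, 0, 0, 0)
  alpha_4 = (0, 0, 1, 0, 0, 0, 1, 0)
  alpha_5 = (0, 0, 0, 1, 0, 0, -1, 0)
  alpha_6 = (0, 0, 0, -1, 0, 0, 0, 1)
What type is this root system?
C_6

Compute the Cartan integers a_ij = 2(alpha_i, alpha_j)/(alpha_j, alpha_j); the resulting 6x6 Cartan matrix is
[[2, -1, -1, 0, 0, 0], [-1, 2, 0, -1, 0, 0], [-2, 0, 2, 0, 0, 0], [0, -1, 0, 2, -1, 0], [0, 0, 0, -1, 2, -1], [0, 0, 0, 0, -1, 2]].
The roots have two lengths (squared-length ratio 2:1); the short ones are alpha_{1,2,4,5,6}. The associated Dynkin diagram is a chain of 6 nodes with a double edge at one end; the terminal node there is the unique long simple root (C_6), so the type is C_6 (the algebra sp(12)).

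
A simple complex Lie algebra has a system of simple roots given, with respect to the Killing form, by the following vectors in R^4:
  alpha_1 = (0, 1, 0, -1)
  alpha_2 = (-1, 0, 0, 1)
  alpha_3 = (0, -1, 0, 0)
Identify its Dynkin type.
Compute the Cartan integers a_ij = 2(alpha_i, alpha_j)/(alpha_j, alpha_j); the resulting 3x3 Cartan matrix is
[[2, -1, -2], [-1, 2, 0], [-1, 0, 2]].
The roots have two lengths (squared-length ratio 2:1); the short ones are alpha_{3}. The associated Dynkin diagram is a chain of 3 nodes with a double edge at one end; the terminal node there is the unique short simple root (B_3), so the type is B_3 (the algebra so(7)).

type B_3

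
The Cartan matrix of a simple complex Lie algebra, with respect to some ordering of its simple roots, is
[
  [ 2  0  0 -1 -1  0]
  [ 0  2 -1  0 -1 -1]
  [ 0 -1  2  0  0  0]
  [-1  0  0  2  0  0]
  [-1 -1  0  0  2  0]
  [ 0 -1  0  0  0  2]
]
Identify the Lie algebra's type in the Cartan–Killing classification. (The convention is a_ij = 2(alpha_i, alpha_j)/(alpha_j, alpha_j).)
D_6 (so(12))

The matrix has rank 6 with 2's on the diagonal. Reading the off-diagonal entries as Dynkin edges (a single edge where a_ij = a_ji = -1; a double or triple edge where a_ij * a_ji = 2 or 3), the diagram is a chain of 4 nodes with a fork of two nodes at one end (D_6). One simple-root ordering that puts it in standard form is (alpha_4, alpha_1, alpha_5, alpha_2, alpha_6, alpha_3). So the algebra is type D_6, i.e. so(12).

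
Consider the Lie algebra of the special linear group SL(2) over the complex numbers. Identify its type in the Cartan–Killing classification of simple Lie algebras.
This is sl(2), which has dimension 2^2 - 1 = 3 and rank 2 - 1 = 1 (a Cartan subalgebra is the diagonal traceless matrices). In the classification of classical Lie algebras, the special linear algebra sl(n+1) has type A_n; here n = 1, so the Dynkin diagram is a chain of 1 nodes with single edges (A_1). Hence the type is A_1.

A_1 (sl(2))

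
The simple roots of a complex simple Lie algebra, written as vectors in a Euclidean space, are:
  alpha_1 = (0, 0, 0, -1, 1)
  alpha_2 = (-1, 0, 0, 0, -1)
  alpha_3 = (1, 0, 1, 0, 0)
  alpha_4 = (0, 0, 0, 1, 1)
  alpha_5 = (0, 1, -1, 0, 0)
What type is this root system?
D5

Compute the Cartan integers a_ij = 2(alpha_i, alpha_j)/(alpha_j, alpha_j); the resulting 5x5 Cartan matrix is
[[2, -1, 0, 0, 0], [-1, 2, -1, -1, 0], [0, -1, 2, 0, -1], [0, -1, 0, 2, 0], [0, 0, -1, 0, 2]].
All simple roots have the same length, so the diagram is simply laced. The associated Dynkin diagram is a chain of 3 nodes with a fork of two nodes at one end (D_5), so the type is D_5 (the algebra so(10)).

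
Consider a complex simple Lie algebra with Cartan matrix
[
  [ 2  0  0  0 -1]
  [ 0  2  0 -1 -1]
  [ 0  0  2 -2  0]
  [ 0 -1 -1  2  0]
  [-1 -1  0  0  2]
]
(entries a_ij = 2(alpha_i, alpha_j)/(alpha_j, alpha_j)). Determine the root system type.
The matrix has rank 5 with 2's on the diagonal. Reading the off-diagonal entries as Dynkin edges (a single edge where a_ij = a_ji = -1; a double or triple edge where a_ij * a_ji = 2 or 3), the diagram is a chain of 5 nodes with a double edge at one end; the terminal node there is the unique long simple root (C_5). One simple-root ordering that puts it in standard form is (alpha_1, alpha_5, alpha_2, alpha_4, alpha_3). So the algebra is type C_5, i.e. sp(10).

type C_5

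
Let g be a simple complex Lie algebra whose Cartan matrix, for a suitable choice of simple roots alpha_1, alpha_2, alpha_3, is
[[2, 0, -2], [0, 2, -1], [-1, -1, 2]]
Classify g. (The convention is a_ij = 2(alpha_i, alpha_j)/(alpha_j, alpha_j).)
The matrix has rank 3 with 2's on the diagonal. Reading the off-diagonal entries as Dynkin edges (a single edge where a_ij = a_ji = -1; a double or triple edge where a_ij * a_ji = 2 or 3), the diagram is a chain of 3 nodes with a double edge at one end; the terminal node there is the unique long simple root (C_3). One simple-root ordering that puts it in standard form is (alpha_2, alpha_3, alpha_1). So the algebra is type C_3, i.e. sp(6).

C_3 (sp(6))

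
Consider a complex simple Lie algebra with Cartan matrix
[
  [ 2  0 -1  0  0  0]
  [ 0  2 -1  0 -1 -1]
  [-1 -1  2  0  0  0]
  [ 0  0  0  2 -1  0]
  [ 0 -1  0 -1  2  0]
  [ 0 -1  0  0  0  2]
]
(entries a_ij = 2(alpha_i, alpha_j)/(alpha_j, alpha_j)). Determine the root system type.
The matrix has rank 6 with 2's on the diagonal. Reading the off-diagonal entries as Dynkin edges (a single edge where a_ij = a_ji = -1; a double or triple edge where a_ij * a_ji = 2 or 3), the diagram is a chain of 5 nodes with one extra node attached to the third node from one end (E_6). One simple-root ordering that puts it in standard form is (alpha_1, alpha_6, alpha_3, alpha_2, alpha_5, alpha_4). So the algebra is type E_6.

E_6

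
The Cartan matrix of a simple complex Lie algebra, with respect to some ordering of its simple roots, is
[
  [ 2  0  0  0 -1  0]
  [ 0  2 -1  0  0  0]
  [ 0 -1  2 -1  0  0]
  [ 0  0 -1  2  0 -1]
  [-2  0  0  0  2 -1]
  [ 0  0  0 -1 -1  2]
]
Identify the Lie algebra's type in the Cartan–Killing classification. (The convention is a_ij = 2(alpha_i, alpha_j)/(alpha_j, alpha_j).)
The matrix has rank 6 with 2's on the diagonal. Reading the off-diagonal entries as Dynkin edges (a single edge where a_ij = a_ji = -1; a double or triple edge where a_ij * a_ji = 2 or 3), the diagram is a chain of 6 nodes with a double edge at one end; the terminal node there is the unique short simple root (B_6). One simple-root ordering that puts it in standard form is (alpha_2, alpha_3, alpha_4, alpha_6, alpha_5, alpha_1). So the algebra is type B_6, i.e. so(13).

B_6 (so(13))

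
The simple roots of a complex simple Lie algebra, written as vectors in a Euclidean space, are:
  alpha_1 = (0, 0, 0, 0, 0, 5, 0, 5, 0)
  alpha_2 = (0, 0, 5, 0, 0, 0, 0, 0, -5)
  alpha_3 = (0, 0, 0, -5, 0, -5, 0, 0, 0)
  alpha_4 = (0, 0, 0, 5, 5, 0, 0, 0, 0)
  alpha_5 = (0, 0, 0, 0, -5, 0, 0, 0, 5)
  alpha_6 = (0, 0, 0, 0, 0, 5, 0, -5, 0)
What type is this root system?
D_6

Compute the Cartan integers a_ij = 2(alpha_i, alpha_j)/(alpha_j, alpha_j); the resulting 6x6 Cartan matrix is
[[2, 0, -1, 0, 0, 0], [0, 2, 0, 0, -1, 0], [-1, 0, 2, -1, 0, -1], [0, 0, -1, 2, -1, 0], [0, -1, 0, -1, 2, 0], [0, 0, -1, 0, 0, 2]].
All simple roots have the same length, so the diagram is simply laced. The associated Dynkin diagram is a chain of 4 nodes with a fork of two nodes at one end (D_6), so the type is D_6 (the algebra so(12)).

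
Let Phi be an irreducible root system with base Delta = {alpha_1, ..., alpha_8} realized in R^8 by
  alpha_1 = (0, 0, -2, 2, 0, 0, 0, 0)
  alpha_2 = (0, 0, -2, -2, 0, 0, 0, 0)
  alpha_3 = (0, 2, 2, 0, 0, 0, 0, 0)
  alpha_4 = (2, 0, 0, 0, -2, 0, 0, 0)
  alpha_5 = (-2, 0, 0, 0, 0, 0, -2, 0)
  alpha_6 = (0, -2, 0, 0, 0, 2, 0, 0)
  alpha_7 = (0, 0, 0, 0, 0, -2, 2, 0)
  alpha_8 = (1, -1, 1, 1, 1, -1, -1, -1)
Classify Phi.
Compute the Cartan integers a_ij = 2(alpha_i, alpha_j)/(alpha_j, alpha_j); the resulting 8x8 Cartan matrix is
[[2, 0, -1, 0, 0, 0, 0, 0], [0, 2, -1, 0, 0, 0, 0, -1], [-1, -1, 2, 0, 0, -1, 0, 0], [0, 0, 0, 2, -1, 0, 0, 0], [0, 0, 0, -1, 2, 0, -1, 0], [0, 0, -1, 0, 0, 2, -1, 0], [0, 0, 0, 0, -1, -1, 2, 0], [0, -1, 0, 0, 0, 0, 0, 2]].
All simple roots have the same length, so the diagram is simply laced. The associated Dynkin diagram is a chain of 7 nodes with one extra node attached to the third node from one end (E_8), so the type is E_8.

type E_8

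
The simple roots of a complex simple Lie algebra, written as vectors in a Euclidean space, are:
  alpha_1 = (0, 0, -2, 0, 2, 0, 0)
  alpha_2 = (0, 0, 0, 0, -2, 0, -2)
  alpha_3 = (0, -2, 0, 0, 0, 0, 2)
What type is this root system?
Compute the Cartan integers a_ij = 2(alpha_i, alpha_j)/(alpha_j, alpha_j); the resulting 3x3 Cartan matrix is
[[2, -1, 0], [-1, 2, -1], [0, -1, 2]].
All simple roots have the same length, so the diagram is simply laced. The associated Dynkin diagram is a chain of 3 nodes with single edges (A_3), so the type is A_3 (the algebra sl(4)).

A_3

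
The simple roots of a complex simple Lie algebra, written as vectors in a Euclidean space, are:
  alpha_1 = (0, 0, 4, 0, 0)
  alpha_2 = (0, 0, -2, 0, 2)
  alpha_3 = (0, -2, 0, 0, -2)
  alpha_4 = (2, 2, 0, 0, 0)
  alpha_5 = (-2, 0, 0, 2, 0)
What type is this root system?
Compute the Cartan integers a_ij = 2(alpha_i, alpha_j)/(alpha_j, alpha_j); the resulting 5x5 Cartan matrix is
[[2, -2, 0, 0, 0], [-1, 2, -1, 0, 0], [0, -1, 2, -1, 0], [0, 0, -1, 2, -1], [0, 0, 0, -1, 2]].
The roots have two lengths (squared-length ratio 2:1); the short ones are alpha_{2,3,4,5}. The associated Dynkin diagram is a chain of 5 nodes with a double edge at one end; the terminal node there is the unique long simple root (C_5), so the type is C_5 (the algebra sp(10)).

C5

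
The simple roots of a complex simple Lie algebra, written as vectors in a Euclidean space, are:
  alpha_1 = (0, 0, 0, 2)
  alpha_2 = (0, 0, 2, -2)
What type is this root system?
Compute the Cartan integers a_ij = 2(alpha_i, alpha_j)/(alpha_j, alpha_j); the resulting 2x2 Cartan matrix is
[[2, -1], [-2, 2]].
The roots have two lengths (squared-length ratio 2:1); the short ones are alpha_{1}. The associated Dynkin diagram is a chain of 2 nodes with a double edge at one end; the terminal node there is the unique short simple root (B_2), so the type is B_2 (the algebra so(5)).

B_2 (so(5))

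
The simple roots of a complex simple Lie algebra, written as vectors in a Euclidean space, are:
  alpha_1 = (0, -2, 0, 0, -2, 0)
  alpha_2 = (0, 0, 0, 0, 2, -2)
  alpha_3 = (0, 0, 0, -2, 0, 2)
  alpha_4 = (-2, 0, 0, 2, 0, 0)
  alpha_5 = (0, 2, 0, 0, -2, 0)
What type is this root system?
Compute the Cartan integers a_ij = 2(alpha_i, alpha_j)/(alpha_j, alpha_j); the resulting 5x5 Cartan matrix is
[[2, -1, 0, 0, 0], [-1, 2, -1, 0, -1], [0, -1, 2, -1, 0], [0, 0, -1, 2, 0], [0, -1, 0, 0, 2]].
All simple roots have the same length, so the diagram is simply laced. The associated Dynkin diagram is a chain of 3 nodes with a fork of two nodes at one end (D_5), so the type is D_5 (the algebra so(10)).

D_5 (so(10))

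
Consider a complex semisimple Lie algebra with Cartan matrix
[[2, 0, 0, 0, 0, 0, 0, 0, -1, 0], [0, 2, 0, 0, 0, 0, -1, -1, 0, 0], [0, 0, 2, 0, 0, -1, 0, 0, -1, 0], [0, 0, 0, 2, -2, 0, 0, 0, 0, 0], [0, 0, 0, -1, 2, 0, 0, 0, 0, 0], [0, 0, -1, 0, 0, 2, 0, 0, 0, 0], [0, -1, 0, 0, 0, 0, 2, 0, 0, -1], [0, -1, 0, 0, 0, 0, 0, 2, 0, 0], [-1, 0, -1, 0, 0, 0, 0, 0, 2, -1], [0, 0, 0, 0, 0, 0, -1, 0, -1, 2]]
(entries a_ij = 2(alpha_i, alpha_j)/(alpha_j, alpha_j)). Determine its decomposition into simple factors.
The diagram associated to this matrix has two connected components: the simple roots {alpha_4, alpha_5} form a chain of 2 nodes with a double edge at one end; the terminal node there is the unique short simple root (B_2), and {alpha_1, alpha_2, alpha_3, alpha_6, alpha_7, alpha_8, alpha_9, alpha_10} form a chain of 7 nodes with one extra node attached to the third node from one end (E_8). A semisimple Lie algebra decomposes uniquely as the direct sum of simple ideals, one per connected component of its Dynkin diagram, so g ≅ B_2 ⊕ E_8 (dimension 10 + 248 = 258).

B_2 + E_8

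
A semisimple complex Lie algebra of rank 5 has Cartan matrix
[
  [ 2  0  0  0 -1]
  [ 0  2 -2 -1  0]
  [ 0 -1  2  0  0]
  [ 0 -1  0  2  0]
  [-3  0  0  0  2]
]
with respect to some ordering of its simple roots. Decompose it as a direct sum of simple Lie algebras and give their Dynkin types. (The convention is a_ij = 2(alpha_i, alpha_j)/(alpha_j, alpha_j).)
The diagram associated to this matrix has two connected components: the simple roots {alpha_2, alpha_3, alpha_4} form a chain of 3 nodes with a double edge at one end; the terminal node there is the unique short simple root (B_3), and {alpha_1, alpha_5} form two nodes joined by a triple edge (G_2). A semisimple Lie algebra decomposes uniquely as the direct sum of simple ideals, one per connected component of its Dynkin diagram, so g ≅ B_3 ⊕ G_2 (dimension 21 + 14 = 35).

type B_3 ⊕ type G_2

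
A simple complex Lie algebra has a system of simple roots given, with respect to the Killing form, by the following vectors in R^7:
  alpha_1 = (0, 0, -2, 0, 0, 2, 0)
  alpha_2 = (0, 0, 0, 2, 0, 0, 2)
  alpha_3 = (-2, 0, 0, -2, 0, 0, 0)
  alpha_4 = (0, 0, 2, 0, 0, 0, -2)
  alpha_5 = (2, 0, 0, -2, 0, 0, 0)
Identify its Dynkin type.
type D_5

Compute the Cartan integers a_ij = 2(alpha_i, alpha_j)/(alpha_j, alpha_j); the resulting 5x5 Cartan matrix is
[[2, 0, 0, -1, 0], [0, 2, -1, -1, -1], [0, -1, 2, 0, 0], [-1, -1, 0, 2, 0], [0, -1, 0, 0, 2]].
All simple roots have the same length, so the diagram is simply laced. The associated Dynkin diagram is a chain of 3 nodes with a fork of two nodes at one end (D_5), so the type is D_5 (the algebra so(10)).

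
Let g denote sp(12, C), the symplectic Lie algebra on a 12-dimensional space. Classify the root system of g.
C_6

This is sp(12), which has dimension 12(12+1)/2 = 78 and rank 12/2 = 6. In the classification of classical Lie algebras, the symplectic algebra sp(2n) has type C_n; here n = 6, so the Dynkin diagram is a chain of 6 nodes with a double edge at one end; the terminal node there is the unique long simple root (C_6). Hence the type is C_6.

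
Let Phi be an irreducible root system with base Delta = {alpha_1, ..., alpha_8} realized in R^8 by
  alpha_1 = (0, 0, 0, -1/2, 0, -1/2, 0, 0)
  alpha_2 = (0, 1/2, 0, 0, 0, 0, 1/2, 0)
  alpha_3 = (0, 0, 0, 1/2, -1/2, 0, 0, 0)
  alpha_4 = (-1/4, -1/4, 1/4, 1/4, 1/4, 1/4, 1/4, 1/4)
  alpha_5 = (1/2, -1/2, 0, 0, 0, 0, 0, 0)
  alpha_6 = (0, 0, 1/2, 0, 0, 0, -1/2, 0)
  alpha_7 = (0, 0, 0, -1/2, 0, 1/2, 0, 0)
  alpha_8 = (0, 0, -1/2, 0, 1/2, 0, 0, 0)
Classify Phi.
Compute the Cartan integers a_ij = 2(alpha_i, alpha_j)/(alpha_j, alpha_j); the resulting 8x8 Cartan matrix is
[[2, 0, -1, -1, 0, 0, 0, 0], [0, 2, 0, 0, -1, -1, 0, 0], [-1, 0, 2, 0, 0, 0, -1, -1], [-1, 0, 0, 2, 0, 0, 0, 0], [0, -1, 0, 0, 2, 0, 0, 0], [0, -1, 0, 0, 0, 2, 0, -1], [0, 0, -1, 0, 0, 0, 2, 0], [0, 0, -1, 0, 0, -1, 0, 2]].
All simple roots have the same length, so the diagram is simply laced. The associated Dynkin diagram is a chain of 7 nodes with one extra node attached to the third node from one end (E_8), so the type is E_8.

E8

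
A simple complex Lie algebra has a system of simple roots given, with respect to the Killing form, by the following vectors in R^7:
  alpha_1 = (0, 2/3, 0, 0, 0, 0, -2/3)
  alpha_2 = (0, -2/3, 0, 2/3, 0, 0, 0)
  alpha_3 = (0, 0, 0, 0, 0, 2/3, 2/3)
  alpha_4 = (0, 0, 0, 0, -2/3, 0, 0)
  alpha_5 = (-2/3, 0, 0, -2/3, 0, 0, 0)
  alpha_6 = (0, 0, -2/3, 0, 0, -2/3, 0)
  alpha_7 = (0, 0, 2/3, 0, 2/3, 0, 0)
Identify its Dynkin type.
B_7 (so(15))

Compute the Cartan integers a_ij = 2(alpha_i, alpha_j)/(alpha_j, alpha_j); the resulting 7x7 Cartan matrix is
[[2, -1, -1, 0, 0, 0, 0], [-1, 2, 0, 0, -1, 0, 0], [-1, 0, 2, 0, 0, -1, 0], [0, 0, 0, 2, 0, 0, -1], [0, -1, 0, 0, 2, 0, 0], [0, 0, -1, 0, 0, 2, -1], [0, 0, 0, -2, 0, -1, 2]].
The roots have two lengths (squared-length ratio 2:1); the short ones are alpha_{4}. The associated Dynkin diagram is a chain of 7 nodes with a double edge at one end; the terminal node there is the unique short simple root (B_7), so the type is B_7 (the algebra so(15)).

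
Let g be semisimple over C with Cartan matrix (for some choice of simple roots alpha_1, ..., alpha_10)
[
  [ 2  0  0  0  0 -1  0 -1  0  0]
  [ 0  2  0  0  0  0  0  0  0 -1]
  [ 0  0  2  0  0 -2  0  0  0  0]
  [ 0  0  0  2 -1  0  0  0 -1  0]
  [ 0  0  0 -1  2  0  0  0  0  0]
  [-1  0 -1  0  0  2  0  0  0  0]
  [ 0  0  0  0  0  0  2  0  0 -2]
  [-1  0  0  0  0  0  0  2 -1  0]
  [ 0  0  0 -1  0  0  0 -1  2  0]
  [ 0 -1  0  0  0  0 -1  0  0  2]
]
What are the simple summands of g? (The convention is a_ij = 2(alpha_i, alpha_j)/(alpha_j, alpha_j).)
type C_3 + type C_7

The diagram associated to this matrix has two connected components: the simple roots {alpha_2, alpha_7, alpha_10} form a chain of 3 nodes with a double edge at one end; the terminal node there is the unique long simple root (C_3), and {alpha_1, alpha_3, alpha_4, alpha_5, alpha_6, alpha_8, alpha_9} form a chain of 7 nodes with a double edge at one end; the terminal node there is the unique long simple root (C_7). A semisimple Lie algebra decomposes uniquely as the direct sum of simple ideals, one per connected component of its Dynkin diagram, so g ≅ C_3 ⊕ C_7 (dimension 21 + 105 = 126).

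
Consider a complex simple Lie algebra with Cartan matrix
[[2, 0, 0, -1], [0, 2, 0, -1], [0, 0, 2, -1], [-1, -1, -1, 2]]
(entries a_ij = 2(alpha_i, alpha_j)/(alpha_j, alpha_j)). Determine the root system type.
D_4

The matrix has rank 4 with 2's on the diagonal. Reading the off-diagonal entries as Dynkin edges (a single edge where a_ij = a_ji = -1; a double or triple edge where a_ij * a_ji = 2 or 3), the diagram is a chain of 2 nodes with a fork of two nodes at one end (D_4). One simple-root ordering that puts it in standard form is (alpha_3, alpha_4, alpha_2, alpha_1). So the algebra is type D_4, i.e. so(8).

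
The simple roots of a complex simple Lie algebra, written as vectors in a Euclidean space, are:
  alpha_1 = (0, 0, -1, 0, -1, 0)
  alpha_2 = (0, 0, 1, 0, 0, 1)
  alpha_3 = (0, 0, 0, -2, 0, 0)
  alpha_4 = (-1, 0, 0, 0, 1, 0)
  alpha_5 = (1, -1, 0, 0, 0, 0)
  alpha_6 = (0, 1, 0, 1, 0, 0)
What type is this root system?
Compute the Cartan integers a_ij = 2(alpha_i, alpha_j)/(alpha_j, alpha_j); the resulting 6x6 Cartan matrix is
[[2, -1, 0, -1, 0, 0], [-1, 2, 0, 0, 0, 0], [0, 0, 2, 0, 0, -2], [-1, 0, 0, 2, -1, 0], [0, 0, 0, -1, 2, -1], [0, 0, -1, 0, -1, 2]].
The roots have two lengths (squared-length ratio 2:1); the short ones are alpha_{1,2,4,5,6}. The associated Dynkin diagram is a chain of 6 nodes with a double edge at one end; the terminal node there is the unique long simple root (C_6), so the type is C_6 (the algebra sp(12)).

C_6 (sp(12))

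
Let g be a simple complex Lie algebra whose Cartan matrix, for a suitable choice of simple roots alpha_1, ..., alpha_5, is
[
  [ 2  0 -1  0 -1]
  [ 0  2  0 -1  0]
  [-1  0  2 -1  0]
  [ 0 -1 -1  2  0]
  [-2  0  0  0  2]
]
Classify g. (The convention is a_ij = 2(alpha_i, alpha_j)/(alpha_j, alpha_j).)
C5

The matrix has rank 5 with 2's on the diagonal. Reading the off-diagonal entries as Dynkin edges (a single edge where a_ij = a_ji = -1; a double or triple edge where a_ij * a_ji = 2 or 3), the diagram is a chain of 5 nodes with a double edge at one end; the terminal node there is the unique long simple root (C_5). One simple-root ordering that puts it in standard form is (alpha_2, alpha_4, alpha_3, alpha_1, alpha_5). So the algebra is type C_5, i.e. sp(10).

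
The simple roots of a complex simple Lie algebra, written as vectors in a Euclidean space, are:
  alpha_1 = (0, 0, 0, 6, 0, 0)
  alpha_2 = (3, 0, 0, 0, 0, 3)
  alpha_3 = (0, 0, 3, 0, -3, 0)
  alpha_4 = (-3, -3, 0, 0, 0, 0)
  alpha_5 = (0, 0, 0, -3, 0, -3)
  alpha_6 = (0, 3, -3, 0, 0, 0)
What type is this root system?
C_6

Compute the Cartan integers a_ij = 2(alpha_i, alpha_j)/(alpha_j, alpha_j); the resulting 6x6 Cartan matrix is
[[2, 0, 0, 0, -2, 0], [0, 2, 0, -1, -1, 0], [0, 0, 2, 0, 0, -1], [0, -1, 0, 2, 0, -1], [-1, -1, 0, 0, 2, 0], [0, 0, -1, -1, 0, 2]].
The roots have two lengths (squared-length ratio 2:1); the short ones are alpha_{2,3,4,5,6}. The associated Dynkin diagram is a chain of 6 nodes with a double edge at one end; the terminal node there is the unique long simple root (C_6), so the type is C_6 (the algebra sp(12)).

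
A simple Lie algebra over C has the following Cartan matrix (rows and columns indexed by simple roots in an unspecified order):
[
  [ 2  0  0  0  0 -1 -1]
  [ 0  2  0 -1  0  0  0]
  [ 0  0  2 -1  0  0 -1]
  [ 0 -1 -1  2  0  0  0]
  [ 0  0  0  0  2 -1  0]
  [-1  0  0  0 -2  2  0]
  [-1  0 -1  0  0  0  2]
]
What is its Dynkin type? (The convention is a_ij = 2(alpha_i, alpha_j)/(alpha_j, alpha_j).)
The matrix has rank 7 with 2's on the diagonal. Reading the off-diagonal entries as Dynkin edges (a single edge where a_ij = a_ji = -1; a double or triple edge where a_ij * a_ji = 2 or 3), the diagram is a chain of 7 nodes with a double edge at one end; the terminal node there is the unique short simple root (B_7). One simple-root ordering that puts it in standard form is (alpha_2, alpha_4, alpha_3, alpha_7, alpha_1, alpha_6, alpha_5). So the algebra is type B_7, i.e. so(15).

B7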